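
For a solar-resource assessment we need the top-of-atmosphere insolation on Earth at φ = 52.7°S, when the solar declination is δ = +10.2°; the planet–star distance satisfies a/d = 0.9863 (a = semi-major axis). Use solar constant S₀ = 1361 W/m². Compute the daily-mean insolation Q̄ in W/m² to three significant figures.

Q̄ ≈ 165 W/m²

cos H₀ = −tan(-52.7°) tan(+10.200°) = 0.2362, H₀ = 1.3324 rad.
Bracket: H₀ sin φ sin δ + cos φ cos δ sin H₀ = 1.3324×-0.79547×0.17708 + 0.60599×0.98420×0.97171 = -0.187684 + 0.579543 = 0.391859.
Inverse-square distance factor (a/d)² = 0.9863² = 0.972788.
Q̄ = (S₀/π) × 0.972788 × [bracket] = (1361/π) × 0.972788 × 0.391859 = 165.1 W/m².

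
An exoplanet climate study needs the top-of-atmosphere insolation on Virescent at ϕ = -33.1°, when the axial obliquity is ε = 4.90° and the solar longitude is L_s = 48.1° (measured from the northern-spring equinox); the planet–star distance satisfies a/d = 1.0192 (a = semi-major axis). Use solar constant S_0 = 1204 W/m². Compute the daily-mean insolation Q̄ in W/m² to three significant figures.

Solar declination: sin δ = sin ε · sin L_s = sin 4.90° × sin 48.1° = 0.06358, so δ = +3.645°.
cos h₀ = −tan(-33.1°) tan(+3.645°) = 0.0415, h₀ = 1.5293 rad.
Bracket: h₀ sin ϕ sin δ + cos ϕ cos δ sin h₀ = 1.5293×-0.54610×0.06358 + 0.83772×0.99798×0.99914 = -0.053099 + 0.835309 = 0.782210.
Inverse-square distance factor (a/d)² = 1.0192² = 1.038769.
Q̄ = (S_0/π) × 1.038769 × [bracket] = (1204/π) × 1.038769 × 0.782210 = 311.4 W/m².

Q̄ ≈ 311 W/m²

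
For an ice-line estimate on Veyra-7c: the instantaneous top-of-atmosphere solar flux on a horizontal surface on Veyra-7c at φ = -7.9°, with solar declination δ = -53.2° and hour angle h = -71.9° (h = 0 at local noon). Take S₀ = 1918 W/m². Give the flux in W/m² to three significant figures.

cos θ_z = sin φ sin δ + cos φ cos δ cos h = 0.110056 + 0.184336 = 0.294392.
Flux = S₀ · cos θ_z = 1918 × 0.294392 = 564.6 W/m².

565 W/m²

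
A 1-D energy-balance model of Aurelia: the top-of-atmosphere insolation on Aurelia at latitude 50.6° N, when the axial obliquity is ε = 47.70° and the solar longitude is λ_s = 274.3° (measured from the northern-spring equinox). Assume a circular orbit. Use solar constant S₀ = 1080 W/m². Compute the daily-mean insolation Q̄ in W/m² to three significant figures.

Q̄ ≈ 0.00 W/m²

Solar declination: sin δ = sin ε · sin λ_s = sin 47.70° × sin 274.3° = -0.73755, so δ = -47.523°.
cos H₀ = −tan(+50.6°) tan(-47.523°) = 1.3297 ≥ 1 ⇒ polar night, H₀ = 0 and Q̄ = 0.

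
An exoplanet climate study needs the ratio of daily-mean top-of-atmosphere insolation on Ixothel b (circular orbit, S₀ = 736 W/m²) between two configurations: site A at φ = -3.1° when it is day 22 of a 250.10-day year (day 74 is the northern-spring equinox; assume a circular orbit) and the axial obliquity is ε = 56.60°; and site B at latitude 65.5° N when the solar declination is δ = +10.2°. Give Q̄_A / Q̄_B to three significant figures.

— Configuration A (φ=-3.1°):
Solar longitude: λ_s = 360° × (22 − 74)/250.10 = -74.850°, i.e. -74.850° + 360° = 285.150°.
sin δ = sin 56.60° × sin 285.150° = -0.80583, so δ = -53.691°.
cos H₀ = −tan(-3.1°) tan(-53.691°) = -0.0737, H₀ = 1.6446 rad.
Bracket: H₀ sin φ sin δ + cos φ cos δ sin H₀ = 1.6446×-0.05408×-0.80583 + 0.99854×0.59214×0.99728 = 0.071670 + 0.589667 = 0.661337.
Q̄ = (S₀/π) × [bracket] = (736/π) × 0.661337 = 154.94 W/m².
— Configuration B (φ=+65.5°):
cos H₀ = −tan(+65.5°) tan(+10.200°) = -0.3948, H₀ = 1.9767 rad.
Bracket: H₀ sin φ sin δ + cos φ cos δ sin H₀ = 1.9767×0.90996×0.17708 + 0.41469×0.98420×0.91876 = 0.318517 + 0.374981 = 0.693498.
Q̄ = (S₀/π) × [bracket] = (736/π) × 0.693498 = 162.47 W/m².
Ratio Q̄_A / Q̄_B = 154.94 / 162.47 = 0.9537.

Q̄_A / Q̄_B ≈ 0.954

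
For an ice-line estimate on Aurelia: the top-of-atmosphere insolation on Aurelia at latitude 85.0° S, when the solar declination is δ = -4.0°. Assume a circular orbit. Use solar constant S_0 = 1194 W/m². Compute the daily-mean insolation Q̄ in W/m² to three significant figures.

cos h₀ = −tan(-85.0°) tan(-4.000°) = -0.7993, h₀ = 2.4969 rad.
Bracket: h₀ sin ϕ sin δ + cos ϕ cos δ sin h₀ = 2.4969×-0.99619×-0.06976 + 0.08716×0.99756×0.60098 = 0.173520 + 0.052254 = 0.225774.
Q̄ = (S_0/π) × [bracket] = (1194/π) × 0.225774 = 85.81 W/m².

Q̄ ≈ 85.8 W/m²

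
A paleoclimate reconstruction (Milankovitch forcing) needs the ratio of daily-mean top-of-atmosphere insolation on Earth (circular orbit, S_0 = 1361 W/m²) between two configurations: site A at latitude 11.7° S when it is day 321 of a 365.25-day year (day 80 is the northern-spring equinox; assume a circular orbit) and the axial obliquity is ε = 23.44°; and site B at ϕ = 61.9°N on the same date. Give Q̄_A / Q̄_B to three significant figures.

Q̄_A / Q̄_B ≈ 12.6

— Configuration A (ϕ=-11.7°):
Solar longitude: L_s = 360° × (321 − 80)/365.25 = 237.536°.
sin δ = sin 23.44° × sin 237.536° = -0.33563, so δ = -19.611°.
cos h₀ = −tan(-11.7°) tan(-19.611°) = -0.0738, h₀ = 1.6446 rad.
Bracket: h₀ sin ϕ sin δ + cos ϕ cos δ sin h₀ = 1.6446×-0.20279×-0.33563 + 0.97922×0.94200×0.99727 = 0.111935 + 0.919907 = 1.031842.
Q̄ = (S_0/π) × [bracket] = (1361/π) × 1.031842 = 447.01 W/m².
— Configuration B (ϕ=+61.9°):
cos h₀ = −tan(+61.9°) tan(-19.611°) = 0.6673, h₀ = 0.8403 rad.
Bracket: h₀ sin ϕ sin δ + cos ϕ cos δ sin h₀ = 0.8403×0.88213×-0.33563 + 0.47101×0.94200×0.74481 = -0.248787 + 0.330466 = 0.081679.
Q̄ = (S_0/π) × [bracket] = (1361/π) × 0.081679 = 35.385 W/m².
Ratio Q̄_A / Q̄_B = 447.01 / 35.385 = 12.63.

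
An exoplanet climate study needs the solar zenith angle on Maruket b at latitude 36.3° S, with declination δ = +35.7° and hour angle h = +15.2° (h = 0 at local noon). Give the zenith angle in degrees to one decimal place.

θ_z = 73.4°

cos θ_z = sin ϕ sin δ + cos ϕ cos δ cos h = -0.345464 + 0.631585 = 0.286121.
θ_z = arccos(0.286121) = 73.4°.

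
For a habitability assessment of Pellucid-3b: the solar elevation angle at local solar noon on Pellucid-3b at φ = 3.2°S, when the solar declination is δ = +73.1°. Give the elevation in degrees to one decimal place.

At local noon the hour angle is zero, so the zenith angle equals |φ − δ| = |-3.2° − (+73.100°)| = 76.300°.
Elevation = 90° − 76.300° = 13.7°.

13.7°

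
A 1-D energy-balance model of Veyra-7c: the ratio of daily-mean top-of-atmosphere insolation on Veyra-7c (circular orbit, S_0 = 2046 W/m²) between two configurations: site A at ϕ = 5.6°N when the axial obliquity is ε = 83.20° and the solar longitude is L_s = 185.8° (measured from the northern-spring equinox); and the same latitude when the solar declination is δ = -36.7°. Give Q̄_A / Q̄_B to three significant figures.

— Configuration A (ϕ=+5.6°):
Solar declination: sin δ = sin ε · sin L_s = sin 83.20° × sin 185.8° = -0.10035, so δ = -5.759°.
cos h₀ = −tan(+5.6°) tan(-5.759°) = 0.0099, h₀ = 1.5609 rad.
Bracket: h₀ sin ϕ sin δ + cos ϕ cos δ sin h₀ = 1.5609×0.09758×-0.10035 + 0.99523×0.99495×0.99995 = -0.015285 + 0.990155 = 0.974870.
Q̄ = (S_0/π) × [bracket] = (2046/π) × 0.974870 = 634.90 W/m².
— Configuration B (ϕ=+5.6°):
cos h₀ = −tan(+5.6°) tan(-36.700°) = 0.0731, h₀ = 1.4976 rad.
Bracket: h₀ sin ϕ sin δ + cos ϕ cos δ sin h₀ = 1.4976×0.09758×-0.59763 + 0.99523×0.80178×0.99733 = -0.087335 + 0.795825 = 0.708490.
Q̄ = (S_0/π) × [bracket] = (2046/π) × 0.708490 = 461.41 W/m².
Ratio Q̄_A / Q̄_B = 634.90 / 461.41 = 1.376.

Q̄_A / Q̄_B ≈ 1.38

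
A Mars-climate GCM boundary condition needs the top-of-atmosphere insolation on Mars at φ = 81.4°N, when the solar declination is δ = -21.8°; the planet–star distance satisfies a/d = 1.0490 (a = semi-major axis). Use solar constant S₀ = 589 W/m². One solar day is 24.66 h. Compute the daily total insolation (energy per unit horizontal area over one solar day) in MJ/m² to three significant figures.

0.00 MJ/m²

cos H₀ = −tan(+81.4°) tan(-21.800°) = 2.6447 ≥ 1 ⇒ polar night, H₀ = 0 and Q̄ = 0.
Inverse-square distance factor (a/d)² = 1.0490² = 1.100401.
Daily total = Q̄ × 24.66 h × 3600 s/h = 0.00 MJ/m².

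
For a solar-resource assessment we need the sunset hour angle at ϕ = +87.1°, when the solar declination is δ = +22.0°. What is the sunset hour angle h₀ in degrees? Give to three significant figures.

Sunrise equation: cos h₀ = −tan ϕ · tan δ = -7.9756 ≤ −1, so the Sun never sets (polar day) and h₀ = π.

h₀ = 180°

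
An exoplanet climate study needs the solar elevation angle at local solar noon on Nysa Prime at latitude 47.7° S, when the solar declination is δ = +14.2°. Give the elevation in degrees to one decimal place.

28.1°

At local noon the hour angle is zero, so the zenith angle equals |φ − δ| = |-47.7° − (+14.200°)| = 61.900°.
Elevation = 90° − 61.900° = 28.1°.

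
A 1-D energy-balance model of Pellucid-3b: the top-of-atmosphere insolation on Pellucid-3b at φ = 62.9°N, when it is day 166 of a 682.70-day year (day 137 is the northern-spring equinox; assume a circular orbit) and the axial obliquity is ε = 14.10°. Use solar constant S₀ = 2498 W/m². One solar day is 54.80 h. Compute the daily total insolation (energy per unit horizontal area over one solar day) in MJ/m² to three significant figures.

86.0 MJ/m²

Solar longitude: λ_s = 360° × (166 − 137)/682.70 = 15.292°.
sin δ = sin 14.10° × sin 15.292° = 0.06425, so δ = +3.684°.
cos H₀ = −tan(+62.9°) tan(+3.684°) = -0.1258, H₀ = 1.6969 rad.
Bracket: H₀ sin φ sin δ + cos φ cos δ sin H₀ = 1.6969×0.89021×0.06425 + 0.45554×0.99793×0.99205 = 0.097056 + 0.450983 = 0.548039.
Q̄ = (S₀/π) × [bracket] = (2498/π) × 0.548039 = 435.77 W/m².
Daily total = Q̄ × 54.80 h × 3600 s/h = 435.77 × 54.80 × 3600 / 10⁶ = 85.97 MJ/m².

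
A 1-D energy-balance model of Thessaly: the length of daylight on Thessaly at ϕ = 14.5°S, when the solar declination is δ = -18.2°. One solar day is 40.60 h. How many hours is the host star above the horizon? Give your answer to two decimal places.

cos h₀ = −tan ϕ · tan δ = −tan(-14.5°) × tan(-18.200°) = -0.0850, so h₀ = 1.6559 rad = 94.88°.
Daylight = 2h₀/(2π) × 40.60 h = (1.6559/π) × 40.60 = 21.40 h.

21.40 h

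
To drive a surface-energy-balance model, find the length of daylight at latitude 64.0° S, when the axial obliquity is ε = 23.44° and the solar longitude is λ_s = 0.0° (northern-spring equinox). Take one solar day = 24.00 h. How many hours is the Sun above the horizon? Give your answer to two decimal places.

12.00 h

Solar declination: sin δ = sin ε · sin λ_s = sin 23.44° × sin 0.0° = 0.00000, so δ = +0.000°.
cos H₀ = −tan φ · tan δ = −tan(-64.0°) × tan(+0.000°) = 0.0000, so H₀ = 1.5708 rad = 90.00°.
Daylight = 2H₀/(2π) × 24.00 h = (1.5708/π) × 24.00 = 12.00 h.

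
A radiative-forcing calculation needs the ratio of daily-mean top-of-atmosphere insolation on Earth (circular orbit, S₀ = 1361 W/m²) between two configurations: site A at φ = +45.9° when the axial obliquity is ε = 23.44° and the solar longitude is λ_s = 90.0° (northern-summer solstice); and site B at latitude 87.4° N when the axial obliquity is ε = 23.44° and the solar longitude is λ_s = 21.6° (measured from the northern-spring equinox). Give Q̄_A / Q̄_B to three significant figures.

Q̄_A / Q̄_B ≈ 2.51

— Configuration A (φ=+45.9°):
Solar declination: sin δ = sin ε · sin λ_s = sin 23.44° × sin 90.0° = 0.39779, so δ = +23.440°.
cos H₀ = −tan(+45.9°) tan(+23.440°) = -0.4474, H₀ = 2.0347 rad.
Bracket: H₀ sin φ sin δ + cos φ cos δ sin H₀ = 2.0347×0.71813×0.39779 + 0.69591×0.91748×0.89433 = 0.581242 + 0.571015 = 1.152257.
Q̄ = (S₀/π) × [bracket] = (1361/π) × 1.152257 = 499.18 W/m².
— Configuration B (φ=+87.4°):
Solar declination: sin δ = sin ε · sin λ_s = sin 23.44° × sin 21.6° = 0.14644, so δ = +8.420°.
cos H₀ = −tan(+87.4°) tan(+8.420°) = -3.2599 ≤ −1 ⇒ polar day, H₀ = π.
Bracket: H₀ sin φ sin δ + cos φ cos δ sin H₀ = 3.1416×0.99897×0.14644 + 0.04536×0.98922×0.00000 = 0.459582 + 0.000000 = 0.459582.
Q̄ = (S₀/π) × [bracket] = (1361/π) × 0.459582 = 199.10 W/m².
Ratio Q̄_A / Q̄_B = 499.18 / 199.10 = 2.507.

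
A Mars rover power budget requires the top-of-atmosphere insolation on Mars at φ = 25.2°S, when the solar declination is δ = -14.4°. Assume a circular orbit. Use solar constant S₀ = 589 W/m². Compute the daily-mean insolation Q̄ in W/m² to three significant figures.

cos H₀ = −tan(-25.2°) tan(-14.400°) = -0.1208, H₀ = 1.6919 rad.
Bracket: H₀ sin φ sin δ + cos φ cos δ sin H₀ = 1.6919×-0.42578×-0.24869 + 0.90483×0.96858×0.99267 = 0.179151 + 0.869976 = 1.049127.
Q̄ = (S₀/π) × [bracket] = (589/π) × 1.049127 = 196.7 W/m².

Q̄ ≈ 197 W/m²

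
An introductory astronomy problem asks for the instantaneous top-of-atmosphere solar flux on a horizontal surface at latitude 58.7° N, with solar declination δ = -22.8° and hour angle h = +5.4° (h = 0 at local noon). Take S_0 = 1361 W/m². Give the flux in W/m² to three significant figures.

198 W/m²

cos θ_z = sin ϕ sin δ + cos ϕ cos δ cos h = -0.331116 + 0.476800 = 0.145684.
Flux = S_0 · cos θ_z = 1361 × 0.145684 = 198.3 W/m².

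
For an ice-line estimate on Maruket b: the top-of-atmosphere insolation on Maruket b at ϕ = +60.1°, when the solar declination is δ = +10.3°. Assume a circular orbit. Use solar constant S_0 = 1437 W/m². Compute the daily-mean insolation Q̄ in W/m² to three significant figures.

Q̄ ≈ 347 W/m²

cos h₀ = −tan(+60.1°) tan(+10.300°) = -0.3160, h₀ = 1.8923 rad.
Bracket: h₀ sin ϕ sin δ + cos ϕ cos δ sin h₀ = 1.8923×0.86690×0.17880 + 0.49849×0.98389×0.94875 = 0.293310 + 0.465323 = 0.758633.
Q̄ = (S_0/π) × [bracket] = (1437/π) × 0.758633 = 347.0 W/m².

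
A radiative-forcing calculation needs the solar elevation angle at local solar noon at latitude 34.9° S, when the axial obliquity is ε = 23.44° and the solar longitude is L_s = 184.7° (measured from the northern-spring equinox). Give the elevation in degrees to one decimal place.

57.0°

Solar declination: sin δ = sin ε · sin L_s = sin 23.44° × sin 184.7° = -0.03259, so δ = -1.868°.
At local noon the hour angle is zero, so the zenith angle equals |ϕ − δ| = |-34.9° − (-1.868°)| = 33.032°.
Elevation = 90° − 33.032° = 57.0°.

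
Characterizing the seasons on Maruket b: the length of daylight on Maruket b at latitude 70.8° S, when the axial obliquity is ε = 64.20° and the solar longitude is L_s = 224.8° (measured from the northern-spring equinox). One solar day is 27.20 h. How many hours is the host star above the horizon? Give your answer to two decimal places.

Solar declination: sin δ = sin ε · sin L_s = sin 64.20° × sin 224.8° = -0.63440, so δ = -39.375°.
Sunrise equation: cos h₀ = −tan ϕ · tan δ = -2.3567 ≤ −1, so the host star never sets (polar day) and h₀ = π.
Daylight = 2h₀/(2π) × 27.20 h = (3.1416/π) × 27.20 = 27.20 h.

27.20 h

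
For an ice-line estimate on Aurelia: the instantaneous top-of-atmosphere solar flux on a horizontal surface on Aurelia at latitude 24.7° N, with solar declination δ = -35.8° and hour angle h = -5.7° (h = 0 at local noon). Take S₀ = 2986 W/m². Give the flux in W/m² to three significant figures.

cos θ_z = sin φ sin δ + cos φ cos δ cos h = -0.244435 + 0.733215 = 0.488780.
Flux = S₀ · cos θ_z = 2986 × 0.488780 = 1459 W/m².

1.46e+03 W/m²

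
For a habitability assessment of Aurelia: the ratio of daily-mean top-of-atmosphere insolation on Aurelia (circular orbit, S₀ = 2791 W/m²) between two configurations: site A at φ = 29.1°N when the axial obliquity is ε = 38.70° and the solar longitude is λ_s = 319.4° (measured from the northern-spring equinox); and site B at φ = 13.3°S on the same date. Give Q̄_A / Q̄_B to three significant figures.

— Configuration A (φ=+29.1°):
Solar declination: sin δ = sin ε · sin λ_s = sin 38.70° × sin 319.4° = -0.40689, so δ = -24.010°.
cos H₀ = −tan(+29.1°) tan(-24.010°) = 0.2479, H₀ = 1.3203 rad.
Bracket: H₀ sin φ sin δ + cos φ cos δ sin H₀ = 1.3203×0.48634×-0.40689 + 0.87377×0.91348×0.96878 = -0.261270 + 0.773253 = 0.511983.
Q̄ = (S₀/π) × [bracket] = (2791/π) × 0.511983 = 454.85 W/m².
— Configuration B (φ=-13.3°):
cos H₀ = −tan(-13.3°) tan(-24.010°) = -0.1053, H₀ = 1.6763 rad.
Bracket: H₀ sin φ sin δ + cos φ cos δ sin H₀ = 1.6763×-0.23005×-0.40689 + 0.97318×0.91348×0.99444 = 0.156910 + 0.884038 = 1.040948.
Q̄ = (S₀/π) × [bracket] = (2791/π) × 1.040948 = 924.78 W/m².
Ratio Q̄_A / Q̄_B = 454.85 / 924.78 = 0.4918.

Q̄_A / Q̄_B ≈ 0.492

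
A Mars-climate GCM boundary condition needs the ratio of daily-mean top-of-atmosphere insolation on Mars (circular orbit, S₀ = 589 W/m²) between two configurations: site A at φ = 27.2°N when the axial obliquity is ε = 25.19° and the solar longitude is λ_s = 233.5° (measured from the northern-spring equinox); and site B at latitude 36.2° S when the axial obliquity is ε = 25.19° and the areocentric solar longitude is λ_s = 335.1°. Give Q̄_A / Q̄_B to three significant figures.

Q̄_A / Q̄_B ≈ 0.625

— Configuration A (φ=+27.2°):
Solar declination: sin δ = sin ε · sin λ_s = sin 25.19° × sin 233.5° = -0.34214, so δ = -20.007°.
cos H₀ = −tan(+27.2°) tan(-20.007°) = 0.1871, H₀ = 1.3826 rad.
Bracket: H₀ sin φ sin δ + cos φ cos δ sin H₀ = 1.3826×0.45710×-0.34214 + 0.88942×0.93965×0.98234 = -0.216228 + 0.820984 = 0.604756.
Q̄ = (S₀/π) × [bracket] = (589/π) × 0.604756 = 113.38 W/m².
— Configuration B (φ=-36.2°):
sin δ = sin 25.19° × sin 335.1° = -0.17920, so δ = -10.323°.
cos H₀ = −tan(-36.2°) tan(-10.323°) = -0.1333, H₀ = 1.7045 rad.
Bracket: H₀ sin φ sin δ + cos φ cos δ sin H₀ = 1.7045×-0.59061×-0.17920 + 0.80696×0.98381×0.99107 = 0.180400 + 0.786806 = 0.967206.
Q̄ = (S₀/π) × [bracket] = (589/π) × 0.967206 = 181.34 W/m².
Ratio Q̄_A / Q̄_B = 113.38 / 181.34 = 0.6252.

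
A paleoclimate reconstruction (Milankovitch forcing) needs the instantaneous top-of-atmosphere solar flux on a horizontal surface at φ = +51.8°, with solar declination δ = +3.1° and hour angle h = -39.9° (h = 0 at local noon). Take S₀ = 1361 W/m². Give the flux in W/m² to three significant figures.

703 W/m²

cos θ_z = sin φ sin δ + cos φ cos δ cos h = 0.042498 + 0.473727 = 0.516225.
Flux = S₀ · cos θ_z = 1361 × 0.516225 = 702.6 W/m².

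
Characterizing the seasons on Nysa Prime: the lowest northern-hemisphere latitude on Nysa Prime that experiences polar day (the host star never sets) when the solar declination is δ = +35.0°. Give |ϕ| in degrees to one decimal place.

|ϕ| = 55.0°

Polar day requires cos h₀ = −tan ϕ tan δ ≤ −1, i.e. tan ϕ tan δ ≥ 1.
The boundary is |tan ϕ| · |tan δ| = 1, so |ϕ| = 90° − |δ| = 90° − 35.0° = 55.0° in the northern hemisphere.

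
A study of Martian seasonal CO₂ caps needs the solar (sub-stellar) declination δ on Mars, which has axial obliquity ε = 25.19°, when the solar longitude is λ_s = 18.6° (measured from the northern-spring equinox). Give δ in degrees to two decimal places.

sin δ = sin ε · sin λ_s = sin 25.19° × sin 18.6° = 0.135756.
δ = arcsin(0.135756) = +7.80°.

δ = +7.80°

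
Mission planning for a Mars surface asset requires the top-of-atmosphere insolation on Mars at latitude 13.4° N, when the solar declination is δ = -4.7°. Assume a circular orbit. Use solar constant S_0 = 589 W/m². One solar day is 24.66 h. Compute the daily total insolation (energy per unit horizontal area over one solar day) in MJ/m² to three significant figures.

15.6 MJ/m²

cos h₀ = −tan(+13.4°) tan(-4.700°) = 0.0196, h₀ = 1.5512 rad.
Bracket: h₀ sin ϕ sin δ + cos ϕ cos δ sin h₀ = 1.5512×0.23175×-0.08194 + 0.97278×0.99664×0.99981 = -0.029457 + 0.969327 = 0.939870.
Q̄ = (S_0/π) × [bracket] = (589/π) × 0.939870 = 176.21 W/m².
Daily total = Q̄ × 24.66 h × 3600 s/h = 176.21 × 24.66 × 3600 / 10⁶ = 15.64 MJ/m².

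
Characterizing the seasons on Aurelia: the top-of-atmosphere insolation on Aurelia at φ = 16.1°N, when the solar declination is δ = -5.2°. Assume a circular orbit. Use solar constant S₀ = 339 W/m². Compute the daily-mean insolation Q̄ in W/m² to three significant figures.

Q̄ ≈ 99.0 W/m²

cos H₀ = −tan(+16.1°) tan(-5.200°) = 0.0263, H₀ = 1.5445 rad.
Bracket: H₀ sin φ sin δ + cos φ cos δ sin H₀ = 1.5445×0.27731×-0.09063 + 0.96078×0.99588×0.99965 = -0.038817 + 0.956487 = 0.917670.
Q̄ = (S₀/π) × [bracket] = (339/π) × 0.917670 = 99.02 W/m².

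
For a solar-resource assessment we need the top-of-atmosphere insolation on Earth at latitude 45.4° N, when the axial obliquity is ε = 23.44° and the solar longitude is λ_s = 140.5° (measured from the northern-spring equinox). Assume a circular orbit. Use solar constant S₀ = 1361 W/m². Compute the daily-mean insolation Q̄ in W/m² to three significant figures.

Q̄ ≈ 427 W/m²

Solar declination: sin δ = sin ε · sin λ_s = sin 23.44° × sin 140.5° = 0.25302, so δ = +14.657°.
cos H₀ = −tan(+45.4°) tan(+14.657°) = -0.2652, H₀ = 1.8392 rad.
Bracket: H₀ sin φ sin δ + cos φ cos δ sin H₀ = 1.8392×0.71203×0.25302 + 0.70215×0.96746×0.96419 = 0.331346 + 0.654976 = 0.986322.
Q̄ = (S₀/π) × [bracket] = (1361/π) × 0.986322 = 427.3 W/m².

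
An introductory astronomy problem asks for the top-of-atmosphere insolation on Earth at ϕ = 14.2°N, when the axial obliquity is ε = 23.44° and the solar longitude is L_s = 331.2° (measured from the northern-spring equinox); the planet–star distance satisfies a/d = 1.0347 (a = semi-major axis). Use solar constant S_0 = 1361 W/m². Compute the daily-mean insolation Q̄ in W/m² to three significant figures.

Solar declination: sin δ = sin ε · sin L_s = sin 23.44° × sin 331.2° = -0.19164, so δ = -11.048°.
cos h₀ = −tan(+14.2°) tan(-11.048°) = 0.0494, h₀ = 1.5214 rad.
Bracket: h₀ sin ϕ sin δ + cos ϕ cos δ sin h₀ = 1.5214×0.24531×-0.19164 + 0.96945×0.98147×0.99878 = -0.071523 + 0.950325 = 0.878802.
Inverse-square distance factor (a/d)² = 1.0347² = 1.070604.
Q̄ = (S_0/π) × 1.070604 × [bracket] = (1361/π) × 1.070604 × 0.878802 = 407.6 W/m².

Q̄ ≈ 408 W/m²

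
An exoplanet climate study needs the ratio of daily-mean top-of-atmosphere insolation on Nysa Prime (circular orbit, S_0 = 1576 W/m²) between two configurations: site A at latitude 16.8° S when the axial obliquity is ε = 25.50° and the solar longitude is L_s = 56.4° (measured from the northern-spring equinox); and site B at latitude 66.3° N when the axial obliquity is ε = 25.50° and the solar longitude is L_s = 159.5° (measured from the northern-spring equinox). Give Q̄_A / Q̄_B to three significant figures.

Q̄_A / Q̄_B ≈ 1.15

— Configuration A (ϕ=-16.8°):
Solar declination: sin δ = sin ε · sin L_s = sin 25.50° × sin 56.4° = 0.35858, so δ = +21.013°.
cos h₀ = −tan(-16.8°) tan(+21.013°) = 0.1160, h₀ = 1.4546 rad.
Bracket: h₀ sin ϕ sin δ + cos ϕ cos δ sin h₀ = 1.4546×-0.28903×0.35858 + 0.95732×0.93350×0.99325 = -0.150755 + 0.887626 = 0.736871.
Q̄ = (S_0/π) × [bracket] = (1576/π) × 0.736871 = 369.66 W/m².
— Configuration B (ϕ=+66.3°):
Solar declination: sin δ = sin ε · sin L_s = sin 25.50° × sin 159.5° = 0.15077, so δ = +8.671°.
cos h₀ = −tan(+66.3°) tan(+8.671°) = -0.3474, h₀ = 1.9256 rad.
Bracket: h₀ sin ϕ sin δ + cos ϕ cos δ sin h₀ = 1.9256×0.91566×0.15077 + 0.40195×0.98857×0.93771 = 0.265837 + 0.372604 = 0.638441.
Q̄ = (S_0/π) × [bracket] = (1576/π) × 0.638441 = 320.28 W/m².
Ratio Q̄_A / Q̄_B = 369.66 / 320.28 = 1.154.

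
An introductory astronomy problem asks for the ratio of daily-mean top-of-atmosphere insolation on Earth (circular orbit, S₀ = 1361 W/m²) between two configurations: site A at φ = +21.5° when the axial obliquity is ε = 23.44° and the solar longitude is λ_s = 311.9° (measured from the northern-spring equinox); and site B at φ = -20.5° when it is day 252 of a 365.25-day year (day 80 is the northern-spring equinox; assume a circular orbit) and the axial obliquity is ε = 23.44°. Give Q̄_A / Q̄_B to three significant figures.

Q̄_A / Q̄_B ≈ 0.810

— Configuration A (φ=+21.5°):
Solar declination: sin δ = sin ε · sin λ_s = sin 23.44° × sin 311.9° = -0.29608, so δ = -17.222°.
cos H₀ = −tan(+21.5°) tan(-17.222°) = 0.1221, H₀ = 1.4484 rad.
Bracket: H₀ sin φ sin δ + cos φ cos δ sin H₀ = 1.4484×0.36650×-0.29608 + 0.93042×0.95516×0.99252 = -0.157171 + 0.882052 = 0.724881.
Q̄ = (S₀/π) × [bracket] = (1361/π) × 0.724881 = 314.03 W/m².
— Configuration B (φ=-20.5°):
Solar longitude: λ_s = 360° × (252 − 80)/365.25 = 169.528°.
sin δ = sin 23.44° × sin 169.528° = 0.07230, so δ = +4.146°.
cos H₀ = −tan(-20.5°) tan(+4.146°) = 0.0271, H₀ = 1.5437 rad.
Bracket: H₀ sin φ sin δ + cos φ cos δ sin H₀ = 1.5437×-0.35021×0.07230 + 0.93667×0.99738×0.99963 = -0.039087 + 0.933870 = 0.894783.
Q̄ = (S₀/π) × [bracket] = (1361/π) × 0.894783 = 387.64 W/m².
Ratio Q̄_A / Q̄_B = 314.03 / 387.64 = 0.8101.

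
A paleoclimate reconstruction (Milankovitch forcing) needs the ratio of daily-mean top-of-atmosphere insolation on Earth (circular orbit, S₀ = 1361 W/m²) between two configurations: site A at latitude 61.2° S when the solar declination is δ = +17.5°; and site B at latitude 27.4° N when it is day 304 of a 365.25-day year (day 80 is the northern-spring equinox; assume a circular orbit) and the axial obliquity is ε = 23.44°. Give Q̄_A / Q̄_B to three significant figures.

— Configuration A (φ=-61.2°):
cos H₀ = −tan(-61.2°) tan(+17.500°) = 0.5735, H₀ = 0.9600 rad.
Bracket: H₀ sin φ sin δ + cos φ cos δ sin H₀ = 0.9600×-0.87631×0.30071 + 0.48175×0.95372×0.81919 = -0.252975 + 0.376381 = 0.123406.
Q̄ = (S₀/π) × [bracket] = (1361/π) × 0.123406 = 53.462 W/m².
— Configuration B (φ=+27.4°):
Solar longitude: λ_s = 360° × (304 − 80)/365.25 = 220.780°.
sin δ = sin 23.44° × sin 220.780° = -0.25982, so δ = -15.059°.
cos H₀ = −tan(+27.4°) tan(-15.059°) = 0.1395, H₀ = 1.4309 rad.
Bracket: H₀ sin φ sin δ + cos φ cos δ sin H₀ = 1.4309×0.46020×-0.25982 + 0.88782×0.96566×0.99023 = -0.171092 + 0.848956 = 0.677864.
Q̄ = (S₀/π) × [bracket] = (1361/π) × 0.677864 = 293.66 W/m².
Ratio Q̄_A / Q̄_B = 53.462 / 293.66 = 0.1821.

Q̄_A / Q̄_B ≈ 0.182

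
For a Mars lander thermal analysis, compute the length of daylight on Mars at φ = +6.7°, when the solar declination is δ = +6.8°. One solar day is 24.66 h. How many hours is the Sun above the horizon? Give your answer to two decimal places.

12.44 h

cos H₀ = −tan φ · tan δ = −tan(+6.7°) × tan(+6.800°) = -0.0140, so H₀ = 1.5848 rad = 90.80°.
Daylight = 2H₀/(2π) × 24.66 h = (1.5848/π) × 24.66 = 12.44 h.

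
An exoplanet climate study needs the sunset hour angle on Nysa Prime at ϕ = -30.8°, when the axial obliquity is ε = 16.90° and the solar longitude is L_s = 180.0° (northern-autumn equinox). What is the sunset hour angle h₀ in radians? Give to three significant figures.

h₀ = 1.57 rad

Solar declination: sin δ = sin ε · sin L_s = sin 16.90° × sin 180.0° = 0.00000, so δ = +0.000°.
cos h₀ = −tan ϕ · tan δ = −tan(-30.8°) × tan(+0.000°) = 0.0000, so h₀ = 1.5708 rad = 90.00°.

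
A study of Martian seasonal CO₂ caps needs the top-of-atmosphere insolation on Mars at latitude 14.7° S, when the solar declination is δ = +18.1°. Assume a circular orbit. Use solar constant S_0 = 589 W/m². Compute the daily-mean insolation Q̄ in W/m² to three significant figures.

Q̄ ≈ 150 W/m²

cos h₀ = −tan(-14.7°) tan(+18.100°) = 0.0857, h₀ = 1.4849 rad.
Bracket: h₀ sin ϕ sin δ + cos ϕ cos δ sin h₀ = 1.4849×-0.25376×0.31068 + 0.96727×0.95052×0.99632 = -0.117067 + 0.916026 = 0.798959.
Q̄ = (S_0/π) × [bracket] = (589/π) × 0.798959 = 149.8 W/m².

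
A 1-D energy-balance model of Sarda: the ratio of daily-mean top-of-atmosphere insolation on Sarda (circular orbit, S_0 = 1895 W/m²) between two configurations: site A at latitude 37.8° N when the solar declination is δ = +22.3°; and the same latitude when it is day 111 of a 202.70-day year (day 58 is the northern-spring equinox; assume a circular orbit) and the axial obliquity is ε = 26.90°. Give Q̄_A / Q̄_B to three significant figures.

Q̄_A / Q̄_B ≈ 0.949

— Configuration A (ϕ=+37.8°):
cos h₀ = −tan(+37.8°) tan(+22.300°) = -0.3181, h₀ = 1.8946 rad.
Bracket: h₀ sin ϕ sin δ + cos ϕ cos δ sin h₀ = 1.8946×0.61291×0.37946 + 0.79016×0.92521×0.94805 = 0.440636 + 0.693085 = 1.133721.
Q̄ = (S_0/π) × [bracket] = (1895/π) × 1.133721 = 683.86 W/m².
— Configuration B (ϕ=+37.8°):
Solar longitude: L_s = 360° × (111 − 58)/202.70 = 94.129°.
sin δ = sin 26.90° × sin 94.129° = 0.45126, so δ = +26.825°.
cos h₀ = −tan(+37.8°) tan(+26.825°) = -0.3922, h₀ = 1.9739 rad.
Bracket: h₀ sin ϕ sin δ + cos ϕ cos δ sin h₀ = 1.9739×0.61291×0.45126 + 0.79016×0.89239×0.91986 = 0.545945 + 0.648622 = 1.194567.
Q̄ = (S_0/π) × [bracket] = (1895/π) × 1.194567 = 720.56 W/m².
Ratio Q̄_A / Q̄_B = 683.86 / 720.56 = 0.9491.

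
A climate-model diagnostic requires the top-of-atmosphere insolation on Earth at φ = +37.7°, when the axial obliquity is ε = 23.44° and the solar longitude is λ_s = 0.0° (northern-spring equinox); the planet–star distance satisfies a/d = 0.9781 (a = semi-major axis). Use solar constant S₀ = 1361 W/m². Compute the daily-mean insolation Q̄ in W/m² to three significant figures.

Q̄ ≈ 328 W/m²

Solar declination: sin δ = sin ε · sin λ_s = sin 23.44° × sin 0.0° = 0.00000, so δ = +0.000°.
cos H₀ = −tan(+37.7°) tan(+0.000°) = -0.0000, H₀ = 1.5708 rad.
Bracket: H₀ sin φ sin δ + cos φ cos δ sin H₀ = 1.5708×0.61153×0.00000 + 0.79122×1.00000×1.00000 = 0.000000 + 0.791220 = 0.791220.
Inverse-square distance factor (a/d)² = 0.9781² = 0.956680.
Q̄ = (S₀/π) × 0.956680 × [bracket] = (1361/π) × 0.956680 × 0.791220 = 327.9 W/m².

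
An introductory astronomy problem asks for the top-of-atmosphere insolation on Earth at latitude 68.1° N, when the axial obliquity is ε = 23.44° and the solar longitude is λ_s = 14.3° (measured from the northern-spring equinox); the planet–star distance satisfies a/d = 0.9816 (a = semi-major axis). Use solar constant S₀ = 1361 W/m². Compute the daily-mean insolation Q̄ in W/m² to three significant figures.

Solar declination: sin δ = sin ε · sin λ_s = sin 23.44° × sin 14.3° = 0.09825, so δ = +5.639°.
cos H₀ = −tan(+68.1°) tan(+5.639°) = -0.2456, H₀ = 1.8189 rad.
Bracket: H₀ sin φ sin δ + cos φ cos δ sin H₀ = 1.8189×0.92784×0.09825 + 0.37299×0.99516×0.96937 = 0.165811 + 0.359815 = 0.525626.
Inverse-square distance factor (a/d)² = 0.9816² = 0.963539.
Q̄ = (S₀/π) × 0.963539 × [bracket] = (1361/π) × 0.963539 × 0.525626 = 219.4 W/m².

Q̄ ≈ 219 W/m²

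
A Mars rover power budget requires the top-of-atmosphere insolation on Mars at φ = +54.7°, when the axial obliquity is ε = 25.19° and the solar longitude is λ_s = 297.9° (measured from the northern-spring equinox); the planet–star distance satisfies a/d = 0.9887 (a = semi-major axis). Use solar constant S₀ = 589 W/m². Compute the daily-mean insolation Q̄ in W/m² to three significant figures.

Solar declination: sin δ = sin ε · sin λ_s = sin 25.19° × sin 297.9° = -0.37615, so δ = -22.095°.
cos H₀ = −tan(+54.7°) tan(-22.095°) = 0.5734, H₀ = 0.9602 rad.
Bracket: H₀ sin φ sin δ + cos φ cos δ sin H₀ = 0.9602×0.81614×-0.37615 + 0.57786×0.92656×0.81930 = -0.294773 + 0.438671 = 0.143898.
Inverse-square distance factor (a/d)² = 0.9887² = 0.977528.
Q̄ = (S₀/π) × 0.977528 × [bracket] = (589/π) × 0.977528 × 0.143898 = 26.37 W/m².

Q̄ ≈ 26.4 W/m²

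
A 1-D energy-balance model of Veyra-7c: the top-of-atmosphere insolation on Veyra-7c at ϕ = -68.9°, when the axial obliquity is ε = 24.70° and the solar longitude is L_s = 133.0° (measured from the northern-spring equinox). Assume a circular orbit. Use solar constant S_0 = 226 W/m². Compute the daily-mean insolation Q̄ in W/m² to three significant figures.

Q̄ ≈ 1.62 W/m²

Solar declination: sin δ = sin ε · sin L_s = sin 24.70° × sin 133.0° = 0.30561, so δ = +17.795°.
cos h₀ = −tan(-68.9°) tan(+17.795°) = 0.8318, h₀ = 0.5885 rad.
Bracket: h₀ sin ϕ sin δ + cos ϕ cos δ sin h₀ = 0.5885×-0.93295×0.30561 + 0.36000×0.95216×0.55508 = -0.167792 + 0.190269 = 0.022477.
Q̄ = (S_0/π) × [bracket] = (226/π) × 0.022477 = 1.617 W/m².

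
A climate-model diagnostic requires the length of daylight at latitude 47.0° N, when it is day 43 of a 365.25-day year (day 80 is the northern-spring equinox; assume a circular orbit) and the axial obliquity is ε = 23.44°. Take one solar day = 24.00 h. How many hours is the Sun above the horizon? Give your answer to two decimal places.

Solar longitude: λ_s = 360° × (43 − 80)/365.25 = -36.468°, i.e. -36.468° + 360° = 323.532°.
sin δ = sin 23.44° × sin 323.532° = -0.23644, so δ = -13.676°.
cos H₀ = −tan φ · tan δ = −tan(+47.0°) × tan(-13.676°) = 0.2609, so H₀ = 1.3068 rad = 74.87°.
Daylight = 2H₀/(2π) × 24.00 h = (1.3068/π) × 24.00 = 9.98 h.

9.98 h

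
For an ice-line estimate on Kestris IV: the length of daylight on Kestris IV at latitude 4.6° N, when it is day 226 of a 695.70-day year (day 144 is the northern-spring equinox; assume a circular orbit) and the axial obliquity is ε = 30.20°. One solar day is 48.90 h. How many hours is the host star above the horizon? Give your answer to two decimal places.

Solar longitude: λ_s = 360° × (226 − 144)/695.70 = 42.432°.
sin δ = sin 30.20° × sin 42.432° = 0.33940, so δ = +19.840°.
cos H₀ = −tan φ · tan δ = −tan(+4.6°) × tan(+19.840°) = -0.0290, so H₀ = 1.5998 rad = 91.66°.
Daylight = 2H₀/(2π) × 48.90 h = (1.5998/π) × 48.90 = 24.90 h.

24.90 h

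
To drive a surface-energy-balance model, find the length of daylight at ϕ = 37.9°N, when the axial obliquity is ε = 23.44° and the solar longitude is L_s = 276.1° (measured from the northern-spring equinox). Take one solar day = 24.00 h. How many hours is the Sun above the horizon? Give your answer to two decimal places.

Solar declination: sin δ = sin ε · sin L_s = sin 23.44° × sin 276.1° = -0.39554, so δ = -23.299°.
cos h₀ = −tan ϕ · tan δ = −tan(+37.9°) × tan(-23.299°) = 0.3353, so h₀ = 1.2289 rad = 70.41°.
Daylight = 2h₀/(2π) × 24.00 h = (1.2289/π) × 24.00 = 9.39 h.

9.39 h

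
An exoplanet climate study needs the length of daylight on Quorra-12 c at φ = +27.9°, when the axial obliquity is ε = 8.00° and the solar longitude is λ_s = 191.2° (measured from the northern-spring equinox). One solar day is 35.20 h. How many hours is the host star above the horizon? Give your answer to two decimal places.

Solar declination: sin δ = sin ε · sin λ_s = sin 8.00° × sin 191.2° = -0.02703, so δ = -1.549°.
cos H₀ = −tan φ · tan δ = −tan(+27.9°) × tan(-1.549°) = 0.0143, so H₀ = 1.5565 rad = 89.18°.
Daylight = 2H₀/(2π) × 35.20 h = (1.5565/π) × 35.20 = 17.44 h.

17.44 h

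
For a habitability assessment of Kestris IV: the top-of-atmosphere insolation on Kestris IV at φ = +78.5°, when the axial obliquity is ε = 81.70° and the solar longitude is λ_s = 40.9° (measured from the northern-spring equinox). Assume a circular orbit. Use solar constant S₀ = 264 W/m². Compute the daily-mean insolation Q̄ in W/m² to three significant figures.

Solar declination: sin δ = sin ε · sin λ_s = sin 81.70° × sin 40.9° = 0.64788, so δ = +40.382°.
cos H₀ = −tan(+78.5°) tan(+40.382°) = -4.1805 ≤ −1 ⇒ polar day, H₀ = π.
Bracket: H₀ sin φ sin δ + cos φ cos δ sin H₀ = 3.1416×0.97992×0.64788 + 0.19937×0.76174×0.00000 = 1.994509 + 0.000000 = 1.994509.
Q̄ = (S₀/π) × [bracket] = (264/π) × 1.994509 = 167.6 W/m².

Q̄ ≈ 168 W/m²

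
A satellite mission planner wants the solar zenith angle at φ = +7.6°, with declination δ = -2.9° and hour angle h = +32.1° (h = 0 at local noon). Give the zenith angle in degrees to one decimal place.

θ_z = 33.7°

cos θ_z = sin φ sin δ + cos φ cos δ cos h = -0.006691 + 0.838605 = 0.831914.
θ_z = arccos(0.831914) = 33.7°.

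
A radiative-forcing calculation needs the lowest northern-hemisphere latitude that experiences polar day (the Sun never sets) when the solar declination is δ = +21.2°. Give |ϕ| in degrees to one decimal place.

Polar day requires cos h₀ = −tan ϕ tan δ ≤ −1, i.e. tan ϕ tan δ ≥ 1.
The boundary is |tan ϕ| · |tan δ| = 1, so |ϕ| = 90° − |δ| = 90° − 21.2° = 68.8° in the northern hemisphere.

|ϕ| = 68.8°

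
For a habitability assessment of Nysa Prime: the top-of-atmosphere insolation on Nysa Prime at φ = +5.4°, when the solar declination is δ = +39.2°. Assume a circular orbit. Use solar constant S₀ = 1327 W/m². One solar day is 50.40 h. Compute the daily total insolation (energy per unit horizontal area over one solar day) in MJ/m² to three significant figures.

66.5 MJ/m²

cos H₀ = −tan(+5.4°) tan(+39.200°) = -0.0771, H₀ = 1.6480 rad.
Bracket: H₀ sin φ sin δ + cos φ cos δ sin H₀ = 1.6480×0.09411×0.63203 + 0.99556×0.77494×0.99702 = 0.098024 + 0.769200 = 0.867224.
Q̄ = (S₀/π) × [bracket] = (1327/π) × 0.867224 = 366.31 W/m².
Daily total = Q̄ × 50.40 h × 3600 s/h = 366.31 × 50.40 × 3600 / 10⁶ = 66.46 MJ/m².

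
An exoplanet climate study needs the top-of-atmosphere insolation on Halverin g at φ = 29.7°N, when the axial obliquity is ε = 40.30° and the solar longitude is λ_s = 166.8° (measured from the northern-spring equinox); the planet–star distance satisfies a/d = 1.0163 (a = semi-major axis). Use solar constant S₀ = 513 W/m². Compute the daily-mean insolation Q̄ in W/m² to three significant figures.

Q̄ ≈ 165 W/m²

Solar declination: sin δ = sin ε · sin λ_s = sin 40.30° × sin 166.8° = 0.14770, so δ = +8.493°.
cos H₀ = −tan(+29.7°) tan(+8.493°) = -0.0852, H₀ = 1.6561 rad.
Bracket: H₀ sin φ sin δ + cos φ cos δ sin H₀ = 1.6561×0.49546×0.14770 + 0.86863×0.98903×0.99637 = 0.121192 + 0.855983 = 0.977175.
Inverse-square distance factor (a/d)² = 1.0163² = 1.032866.
Q̄ = (S₀/π) × 1.032866 × [bracket] = (513/π) × 1.032866 × 0.977175 = 164.8 W/m².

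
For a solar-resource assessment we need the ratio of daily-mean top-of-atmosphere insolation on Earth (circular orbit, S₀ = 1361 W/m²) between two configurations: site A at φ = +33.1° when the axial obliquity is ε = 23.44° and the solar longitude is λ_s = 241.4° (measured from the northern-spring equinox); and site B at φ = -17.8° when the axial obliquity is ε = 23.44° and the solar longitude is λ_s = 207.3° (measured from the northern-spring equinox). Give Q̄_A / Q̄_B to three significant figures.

Q̄_A / Q̄_B ≈ 0.496

— Configuration A (φ=+33.1°):
Solar declination: sin δ = sin ε · sin λ_s = sin 23.44° × sin 241.4° = -0.34925, so δ = -20.442°.
cos H₀ = −tan(+33.1°) tan(-20.442°) = 0.2430, H₀ = 1.3254 rad.
Bracket: H₀ sin φ sin δ + cos φ cos δ sin H₀ = 1.3254×0.54610×-0.34925 + 0.83772×0.93703×0.97003 = -0.252787 + 0.761443 = 0.508656.
Q̄ = (S₀/π) × [bracket] = (1361/π) × 0.508656 = 220.36 W/m².
— Configuration B (φ=-17.8°):
Solar declination: sin δ = sin ε · sin λ_s = sin 23.44° × sin 207.3° = -0.18245, so δ = -10.512°.
cos H₀ = −tan(-17.8°) tan(-10.512°) = -0.0596, H₀ = 1.6304 rad.
Bracket: H₀ sin φ sin δ + cos φ cos δ sin H₀ = 1.6304×-0.30570×-0.18245 + 0.95213×0.98322×0.99822 = 0.090936 + 0.934487 = 1.025423.
Q̄ = (S₀/π) × [bracket] = (1361/π) × 1.025423 = 444.23 W/m².
Ratio Q̄_A / Q̄_B = 220.36 / 444.23 = 0.4960.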